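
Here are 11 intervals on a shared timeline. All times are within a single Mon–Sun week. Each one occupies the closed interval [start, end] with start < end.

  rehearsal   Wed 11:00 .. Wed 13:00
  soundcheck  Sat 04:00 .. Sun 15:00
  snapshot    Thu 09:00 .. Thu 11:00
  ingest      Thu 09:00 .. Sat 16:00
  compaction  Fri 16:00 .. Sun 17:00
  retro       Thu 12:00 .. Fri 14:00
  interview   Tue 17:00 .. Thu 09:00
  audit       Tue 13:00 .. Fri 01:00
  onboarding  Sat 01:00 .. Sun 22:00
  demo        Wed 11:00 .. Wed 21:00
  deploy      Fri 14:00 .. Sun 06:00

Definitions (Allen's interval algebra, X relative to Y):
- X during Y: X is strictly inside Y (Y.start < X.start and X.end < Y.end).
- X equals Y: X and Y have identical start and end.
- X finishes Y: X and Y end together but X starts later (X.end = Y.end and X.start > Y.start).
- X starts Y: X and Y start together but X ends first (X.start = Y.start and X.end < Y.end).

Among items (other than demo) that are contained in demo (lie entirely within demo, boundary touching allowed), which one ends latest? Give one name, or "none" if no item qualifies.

rehearsal

Target demo = [Wed 11:00, Wed 21:00].
audit [Tue 13:00, Fri 01:00] → contains → excluded.
compaction [Fri 16:00, Sun 17:00] → after → excluded.
deploy [Fri 14:00, Sun 06:00] → after → excluded.
ingest [Thu 09:00, Sat 16:00] → after → excluded.
interview [Tue 17:00, Thu 09:00] → contains → excluded.
onboarding [Sat 01:00, Sun 22:00] → after → excluded.
rehearsal [Wed 11:00, Wed 13:00] → starts → candidate.
retro [Thu 12:00, Fri 14:00] → after → excluded.
snapshot [Thu 09:00, Thu 11:00] → after → excluded.
soundcheck [Sat 04:00, Sun 15:00] → after → excluded.
Among candidates, latest end is Wed 13:00 → rehearsal.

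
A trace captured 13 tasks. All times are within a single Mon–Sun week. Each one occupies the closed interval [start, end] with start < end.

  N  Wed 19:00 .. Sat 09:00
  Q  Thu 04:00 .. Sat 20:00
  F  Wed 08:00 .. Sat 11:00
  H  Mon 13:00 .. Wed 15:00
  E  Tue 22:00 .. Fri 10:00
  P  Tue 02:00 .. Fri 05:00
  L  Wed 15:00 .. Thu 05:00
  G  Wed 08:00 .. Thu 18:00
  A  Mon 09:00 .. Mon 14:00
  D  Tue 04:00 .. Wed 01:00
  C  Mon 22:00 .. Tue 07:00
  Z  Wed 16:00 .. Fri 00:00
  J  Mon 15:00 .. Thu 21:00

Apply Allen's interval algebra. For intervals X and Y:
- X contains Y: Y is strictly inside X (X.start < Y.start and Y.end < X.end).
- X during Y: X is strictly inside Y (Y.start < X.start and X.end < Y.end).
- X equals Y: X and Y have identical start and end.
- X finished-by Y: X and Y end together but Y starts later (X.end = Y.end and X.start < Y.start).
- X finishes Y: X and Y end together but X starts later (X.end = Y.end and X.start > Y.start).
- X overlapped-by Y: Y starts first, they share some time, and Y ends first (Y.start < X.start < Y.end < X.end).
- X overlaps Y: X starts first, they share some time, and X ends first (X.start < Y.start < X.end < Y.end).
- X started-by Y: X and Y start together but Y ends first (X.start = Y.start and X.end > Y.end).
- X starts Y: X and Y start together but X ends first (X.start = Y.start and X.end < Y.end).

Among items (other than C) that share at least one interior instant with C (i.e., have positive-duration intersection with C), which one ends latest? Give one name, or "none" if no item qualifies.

P

Target C = [Mon 22:00, Tue 07:00].
A [Mon 09:00, Mon 14:00] → before → excluded.
D [Tue 04:00, Wed 01:00] → overlapped-by → candidate.
E [Tue 22:00, Fri 10:00] → after → excluded.
F [Wed 08:00, Sat 11:00] → after → excluded.
G [Wed 08:00, Thu 18:00] → after → excluded.
H [Mon 13:00, Wed 15:00] → contains → candidate.
J [Mon 15:00, Thu 21:00] → contains → candidate.
L [Wed 15:00, Thu 05:00] → after → excluded.
N [Wed 19:00, Sat 09:00] → after → excluded.
P [Tue 02:00, Fri 05:00] → overlapped-by → candidate.
Q [Thu 04:00, Sat 20:00] → after → excluded.
Z [Wed 16:00, Fri 00:00] → after → excluded.
Among candidates, latest end is Fri 05:00 → P.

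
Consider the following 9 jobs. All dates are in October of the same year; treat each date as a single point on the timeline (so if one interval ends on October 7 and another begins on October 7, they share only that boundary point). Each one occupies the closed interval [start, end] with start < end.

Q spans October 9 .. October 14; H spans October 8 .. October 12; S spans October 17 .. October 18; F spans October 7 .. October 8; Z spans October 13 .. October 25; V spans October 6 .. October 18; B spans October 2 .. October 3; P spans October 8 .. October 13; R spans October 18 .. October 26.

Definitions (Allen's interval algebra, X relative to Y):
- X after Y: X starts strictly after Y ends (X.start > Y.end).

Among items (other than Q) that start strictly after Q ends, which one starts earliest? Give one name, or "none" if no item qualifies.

Target Q = [October 9, October 14].
B [October 2, October 3] → before → excluded.
F [October 7, October 8] → before → excluded.
H [October 8, October 12] → overlaps → excluded.
P [October 8, October 13] → overlaps → excluded.
R [October 18, October 26] → after → candidate.
S [October 17, October 18] → after → candidate.
V [October 6, October 18] → contains → excluded.
Z [October 13, October 25] → overlapped-by → excluded.
Among candidates, earliest start is October 17 → S.

S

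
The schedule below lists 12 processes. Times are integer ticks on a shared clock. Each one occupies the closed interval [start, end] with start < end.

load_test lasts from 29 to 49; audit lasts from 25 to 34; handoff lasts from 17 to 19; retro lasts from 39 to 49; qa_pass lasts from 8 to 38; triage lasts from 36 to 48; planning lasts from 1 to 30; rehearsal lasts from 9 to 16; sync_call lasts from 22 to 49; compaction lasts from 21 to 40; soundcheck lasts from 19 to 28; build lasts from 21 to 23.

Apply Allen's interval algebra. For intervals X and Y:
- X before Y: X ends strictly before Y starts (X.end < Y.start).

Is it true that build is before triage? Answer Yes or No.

build = [21, 23], triage = [36, 48].
Actual relation of build to triage: before.
Asked whether 'before' holds → Yes.

Yes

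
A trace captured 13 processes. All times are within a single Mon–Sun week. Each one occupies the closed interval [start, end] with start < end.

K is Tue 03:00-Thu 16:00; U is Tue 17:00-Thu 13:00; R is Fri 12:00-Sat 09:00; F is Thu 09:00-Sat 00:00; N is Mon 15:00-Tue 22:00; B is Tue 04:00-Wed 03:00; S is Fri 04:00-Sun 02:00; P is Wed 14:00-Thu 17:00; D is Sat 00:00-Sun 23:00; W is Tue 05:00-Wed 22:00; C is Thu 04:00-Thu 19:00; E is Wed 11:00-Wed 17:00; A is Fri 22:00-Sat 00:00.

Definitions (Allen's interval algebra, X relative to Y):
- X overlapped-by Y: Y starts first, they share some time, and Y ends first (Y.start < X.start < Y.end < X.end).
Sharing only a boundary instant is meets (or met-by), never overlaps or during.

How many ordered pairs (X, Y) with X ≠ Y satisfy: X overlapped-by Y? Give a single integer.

Checking all 156 ordered pairs for relation 'overlapped-by'; matching pairs in alphabetical order:
(B, N): B overlapped-by N ✓
(C, K): C overlapped-by K ✓
(C, P): C overlapped-by P ✓
(C, U): C overlapped-by U ✓
(D, R): D overlapped-by R ✓
(D, S): D overlapped-by S ✓
(F, C): F overlapped-by C ✓
(F, K): F overlapped-by K ✓
(F, P): F overlapped-by P ✓
(F, U): F overlapped-by U ✓
(K, N): K overlapped-by N ✓
(P, E): P overlapped-by E ✓
(P, K): P overlapped-by K ✓
(P, U): P overlapped-by U ✓
(P, W): P overlapped-by W ✓
(R, F): R overlapped-by F ✓
(S, F): S overlapped-by F ✓
(U, B): U overlapped-by B ✓
(U, N): U overlapped-by N ✓
(U, W): U overlapped-by W ✓
(W, B): W overlapped-by B ✓
(W, N): W overlapped-by N ✓
Count: 22.

22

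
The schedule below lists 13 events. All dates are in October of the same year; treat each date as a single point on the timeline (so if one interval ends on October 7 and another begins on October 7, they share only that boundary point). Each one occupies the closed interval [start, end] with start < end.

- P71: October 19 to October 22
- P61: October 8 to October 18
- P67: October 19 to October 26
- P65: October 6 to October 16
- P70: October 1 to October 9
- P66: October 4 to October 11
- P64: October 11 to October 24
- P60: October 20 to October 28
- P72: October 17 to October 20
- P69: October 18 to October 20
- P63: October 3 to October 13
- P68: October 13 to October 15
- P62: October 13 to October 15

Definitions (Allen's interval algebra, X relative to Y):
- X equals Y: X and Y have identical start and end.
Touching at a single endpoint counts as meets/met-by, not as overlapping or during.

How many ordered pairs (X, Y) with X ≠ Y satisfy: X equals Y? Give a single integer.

Checking all 156 ordered pairs for relation 'equals'; matching pairs in alphabetical order:
(P62, P68): P62 equals P68 ✓
(P68, P62): P68 equals P62 ✓
Count: 2.

2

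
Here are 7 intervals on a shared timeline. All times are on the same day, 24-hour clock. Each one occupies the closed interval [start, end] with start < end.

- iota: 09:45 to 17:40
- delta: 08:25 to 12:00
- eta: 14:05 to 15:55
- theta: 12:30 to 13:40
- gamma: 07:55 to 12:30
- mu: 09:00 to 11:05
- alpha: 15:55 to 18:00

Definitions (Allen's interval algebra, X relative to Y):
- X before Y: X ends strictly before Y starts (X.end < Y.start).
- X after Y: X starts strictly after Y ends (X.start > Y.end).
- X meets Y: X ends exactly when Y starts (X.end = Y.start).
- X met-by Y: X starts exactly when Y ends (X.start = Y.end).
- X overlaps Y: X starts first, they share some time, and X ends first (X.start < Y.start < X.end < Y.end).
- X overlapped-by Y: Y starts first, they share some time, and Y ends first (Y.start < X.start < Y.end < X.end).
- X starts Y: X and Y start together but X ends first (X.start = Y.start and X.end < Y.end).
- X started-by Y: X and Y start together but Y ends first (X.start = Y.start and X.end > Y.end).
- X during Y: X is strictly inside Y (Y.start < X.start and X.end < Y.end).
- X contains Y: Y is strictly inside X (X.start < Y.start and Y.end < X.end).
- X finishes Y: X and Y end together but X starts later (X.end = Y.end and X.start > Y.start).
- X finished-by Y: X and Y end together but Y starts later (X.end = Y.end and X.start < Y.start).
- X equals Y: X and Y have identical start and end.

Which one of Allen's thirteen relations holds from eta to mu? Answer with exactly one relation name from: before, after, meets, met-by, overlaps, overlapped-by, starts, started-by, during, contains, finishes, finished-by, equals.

after

eta = [14:05, 15:55]; mu = [09:00, 11:05].
Compare endpoints: eta.start > mu.start, eta.start > mu.end, eta.end > mu.start, eta.end > mu.end.
That pattern is 'after'.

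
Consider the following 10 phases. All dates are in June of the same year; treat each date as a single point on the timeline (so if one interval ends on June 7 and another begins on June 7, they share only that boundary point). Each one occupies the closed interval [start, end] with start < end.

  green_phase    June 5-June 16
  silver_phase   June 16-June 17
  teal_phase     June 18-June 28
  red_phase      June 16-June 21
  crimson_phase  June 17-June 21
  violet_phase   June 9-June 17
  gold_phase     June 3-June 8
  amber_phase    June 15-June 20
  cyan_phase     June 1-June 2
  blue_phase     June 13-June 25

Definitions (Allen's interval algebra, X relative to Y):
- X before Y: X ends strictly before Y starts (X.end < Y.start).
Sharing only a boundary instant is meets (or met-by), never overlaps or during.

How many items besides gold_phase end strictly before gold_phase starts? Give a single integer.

1

Target gold_phase = [June 3, June 8].
amber_phase [June 15, June 20] → after → no.
blue_phase [June 13, June 25] → after → no.
crimson_phase [June 17, June 21] → after → no.
cyan_phase [June 1, June 2] → before → counts.
green_phase [June 5, June 16] → overlapped-by → no.
red_phase [June 16, June 21] → after → no.
silver_phase [June 16, June 17] → after → no.
teal_phase [June 18, June 28] → after → no.
violet_phase [June 9, June 17] → after → no.
Total: 1.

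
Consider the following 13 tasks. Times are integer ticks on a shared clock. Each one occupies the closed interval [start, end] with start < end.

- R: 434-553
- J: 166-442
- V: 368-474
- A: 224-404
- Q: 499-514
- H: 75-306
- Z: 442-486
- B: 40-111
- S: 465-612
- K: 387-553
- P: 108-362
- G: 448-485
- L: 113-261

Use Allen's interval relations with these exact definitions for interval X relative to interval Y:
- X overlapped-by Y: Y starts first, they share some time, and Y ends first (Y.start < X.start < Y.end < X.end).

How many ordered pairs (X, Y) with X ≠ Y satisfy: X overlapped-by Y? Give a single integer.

23

Checking all 156 ordered pairs for relation 'overlapped-by'; matching pairs in alphabetical order:
(A, H): A overlapped-by H ✓
(A, L): A overlapped-by L ✓
(A, P): A overlapped-by P ✓
(G, V): G overlapped-by V ✓
(H, B): H overlapped-by B ✓
(J, H): J overlapped-by H ✓
(J, L): J overlapped-by L ✓
(J, P): J overlapped-by P ✓
(K, A): K overlapped-by A ✓
(K, J): K overlapped-by J ✓
(K, V): K overlapped-by V ✓
(P, B): P overlapped-by B ✓
(P, H): P overlapped-by H ✓
(R, J): R overlapped-by J ✓
(R, V): R overlapped-by V ✓
(S, G): S overlapped-by G ✓
(S, K): S overlapped-by K ✓
(S, R): S overlapped-by R ✓
(S, V): S overlapped-by V ✓
(S, Z): S overlapped-by Z ✓
(V, A): V overlapped-by A ✓
(V, J): V overlapped-by J ✓
(Z, V): Z overlapped-by V ✓
Count: 23.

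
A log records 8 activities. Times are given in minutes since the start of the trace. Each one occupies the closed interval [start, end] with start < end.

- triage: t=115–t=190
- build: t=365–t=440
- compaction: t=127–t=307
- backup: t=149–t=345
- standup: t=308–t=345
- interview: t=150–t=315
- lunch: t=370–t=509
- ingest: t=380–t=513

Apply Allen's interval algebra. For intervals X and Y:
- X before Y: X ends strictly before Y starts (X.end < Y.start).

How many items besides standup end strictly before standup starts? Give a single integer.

Target standup = [t=308, t=345].
backup [t=149, t=345] → finished-by → no.
build [t=365, t=440] → after → no.
compaction [t=127, t=307] → before → counts.
ingest [t=380, t=513] → after → no.
interview [t=150, t=315] → overlaps → no.
lunch [t=370, t=509] → after → no.
triage [t=115, t=190] → before → counts.
Total: 2.

2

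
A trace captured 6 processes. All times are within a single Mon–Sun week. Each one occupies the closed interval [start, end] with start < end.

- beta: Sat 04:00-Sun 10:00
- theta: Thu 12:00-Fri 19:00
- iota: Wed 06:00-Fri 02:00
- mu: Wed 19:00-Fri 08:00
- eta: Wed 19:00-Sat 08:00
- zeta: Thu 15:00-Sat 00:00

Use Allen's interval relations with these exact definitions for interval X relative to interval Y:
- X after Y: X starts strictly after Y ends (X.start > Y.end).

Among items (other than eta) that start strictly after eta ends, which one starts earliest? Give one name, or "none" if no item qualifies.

Target eta = [Wed 19:00, Sat 08:00].
beta [Sat 04:00, Sun 10:00] → overlapped-by → excluded.
iota [Wed 06:00, Fri 02:00] → overlaps → excluded.
mu [Wed 19:00, Fri 08:00] → starts → excluded.
theta [Thu 12:00, Fri 19:00] → during → excluded.
zeta [Thu 15:00, Sat 00:00] → during → excluded.
No candidates → none.

none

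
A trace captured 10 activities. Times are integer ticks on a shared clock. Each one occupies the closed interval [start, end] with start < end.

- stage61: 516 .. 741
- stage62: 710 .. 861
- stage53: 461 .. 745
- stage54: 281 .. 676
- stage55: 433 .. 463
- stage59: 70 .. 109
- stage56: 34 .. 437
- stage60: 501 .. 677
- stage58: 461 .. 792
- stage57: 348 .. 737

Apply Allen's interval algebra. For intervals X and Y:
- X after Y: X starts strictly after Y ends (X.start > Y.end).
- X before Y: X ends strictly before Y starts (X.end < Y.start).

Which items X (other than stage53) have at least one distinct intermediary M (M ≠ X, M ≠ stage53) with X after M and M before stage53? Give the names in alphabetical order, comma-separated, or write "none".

stage54, stage55, stage57, stage58, stage60, stage61, stage62

Target stage53 = [461, 745].
Intermediaries M with M before stage53: stage56, stage59.
Via stage56 — items with X after stage56: stage58, stage60, stage61, stage62.
Via stage59 — items with X after stage59: stage54, stage55, stage57, stage58, stage60, stage61, stage62.
Union: stage54, stage55, stage57, stage58, stage60, stage61, stage62.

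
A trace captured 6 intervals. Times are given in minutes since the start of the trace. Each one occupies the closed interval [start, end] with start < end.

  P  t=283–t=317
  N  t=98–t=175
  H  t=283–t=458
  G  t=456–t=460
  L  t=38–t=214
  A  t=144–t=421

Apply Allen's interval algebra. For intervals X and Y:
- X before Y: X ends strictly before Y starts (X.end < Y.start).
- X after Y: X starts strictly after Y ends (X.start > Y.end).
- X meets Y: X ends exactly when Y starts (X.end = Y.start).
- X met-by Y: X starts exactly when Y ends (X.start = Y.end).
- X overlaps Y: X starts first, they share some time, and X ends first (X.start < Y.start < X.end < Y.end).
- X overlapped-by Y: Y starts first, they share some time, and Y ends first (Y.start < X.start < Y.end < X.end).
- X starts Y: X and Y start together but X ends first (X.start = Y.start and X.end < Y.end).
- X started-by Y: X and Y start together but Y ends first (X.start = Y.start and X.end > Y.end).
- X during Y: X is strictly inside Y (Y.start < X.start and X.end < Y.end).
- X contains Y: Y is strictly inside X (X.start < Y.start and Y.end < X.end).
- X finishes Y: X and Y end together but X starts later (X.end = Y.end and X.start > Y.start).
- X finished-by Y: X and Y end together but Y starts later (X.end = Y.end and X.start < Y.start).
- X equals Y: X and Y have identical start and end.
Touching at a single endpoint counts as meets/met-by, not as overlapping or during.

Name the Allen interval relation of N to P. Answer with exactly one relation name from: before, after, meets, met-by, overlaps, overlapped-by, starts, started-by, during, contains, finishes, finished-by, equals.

N = [t=98, t=175]; P = [t=283, t=317].
Compare endpoints: N.start < P.start, N.start < P.end, N.end < P.start, N.end < P.end.
That pattern is 'before'.

before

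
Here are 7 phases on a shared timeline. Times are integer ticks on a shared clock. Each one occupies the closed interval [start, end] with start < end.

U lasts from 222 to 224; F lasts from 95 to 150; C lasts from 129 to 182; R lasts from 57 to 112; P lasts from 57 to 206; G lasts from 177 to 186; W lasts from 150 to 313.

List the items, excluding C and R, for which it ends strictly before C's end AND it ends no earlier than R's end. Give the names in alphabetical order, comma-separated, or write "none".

Conditions: its end is strictly before C's end (X.end < 182) AND its end is no earlier than R's end (X.end >= 112).
F: end 150 < 182? ✓; end 150 >= 112? ✓ → yes.
G: end 186 < 182? ✗; end 186 >= 112? ✓ → no.
P: end 206 < 182? ✗; end 206 >= 112? ✓ → no.
U: end 224 < 182? ✗; end 224 >= 112? ✓ → no.
W: end 313 < 182? ✗; end 313 >= 112? ✓ → no.
Result: F.

F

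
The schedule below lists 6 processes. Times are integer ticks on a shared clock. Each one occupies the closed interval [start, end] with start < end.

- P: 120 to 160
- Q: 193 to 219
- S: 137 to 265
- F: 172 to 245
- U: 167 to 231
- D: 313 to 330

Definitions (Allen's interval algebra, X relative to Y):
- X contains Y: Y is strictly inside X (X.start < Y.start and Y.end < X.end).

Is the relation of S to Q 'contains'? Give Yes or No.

S = [137, 265], Q = [193, 219].
Actual relation of S to Q: contains.
Asked whether 'contains' holds → Yes.

Yes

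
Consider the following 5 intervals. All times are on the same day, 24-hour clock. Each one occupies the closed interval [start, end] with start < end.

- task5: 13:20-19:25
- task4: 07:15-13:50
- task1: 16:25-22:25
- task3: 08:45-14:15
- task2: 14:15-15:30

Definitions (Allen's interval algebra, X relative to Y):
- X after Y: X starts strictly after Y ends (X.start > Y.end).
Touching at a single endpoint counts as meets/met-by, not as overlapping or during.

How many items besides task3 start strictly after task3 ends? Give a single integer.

1

Target task3 = [08:45, 14:15].
task1 [16:25, 22:25] → after → counts.
task2 [14:15, 15:30] → met-by → no.
task4 [07:15, 13:50] → overlaps → no.
task5 [13:20, 19:25] → overlapped-by → no.
Total: 1.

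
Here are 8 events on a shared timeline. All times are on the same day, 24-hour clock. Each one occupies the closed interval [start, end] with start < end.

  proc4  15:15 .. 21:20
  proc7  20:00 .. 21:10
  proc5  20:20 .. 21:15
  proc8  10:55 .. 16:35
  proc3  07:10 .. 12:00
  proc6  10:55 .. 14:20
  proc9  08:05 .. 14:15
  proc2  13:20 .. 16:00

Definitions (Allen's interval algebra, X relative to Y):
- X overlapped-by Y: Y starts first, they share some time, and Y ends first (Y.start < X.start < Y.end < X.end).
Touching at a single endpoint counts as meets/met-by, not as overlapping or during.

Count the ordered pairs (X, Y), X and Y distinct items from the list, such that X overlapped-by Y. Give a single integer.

10

Checking all 56 ordered pairs for relation 'overlapped-by'; matching pairs in alphabetical order:
(proc2, proc6): proc2 overlapped-by proc6 ✓
(proc2, proc9): proc2 overlapped-by proc9 ✓
(proc4, proc2): proc4 overlapped-by proc2 ✓
(proc4, proc8): proc4 overlapped-by proc8 ✓
(proc5, proc7): proc5 overlapped-by proc7 ✓
(proc6, proc3): proc6 overlapped-by proc3 ✓
(proc6, proc9): proc6 overlapped-by proc9 ✓
(proc8, proc3): proc8 overlapped-by proc3 ✓
(proc8, proc9): proc8 overlapped-by proc9 ✓
(proc9, proc3): proc9 overlapped-by proc3 ✓
Count: 10.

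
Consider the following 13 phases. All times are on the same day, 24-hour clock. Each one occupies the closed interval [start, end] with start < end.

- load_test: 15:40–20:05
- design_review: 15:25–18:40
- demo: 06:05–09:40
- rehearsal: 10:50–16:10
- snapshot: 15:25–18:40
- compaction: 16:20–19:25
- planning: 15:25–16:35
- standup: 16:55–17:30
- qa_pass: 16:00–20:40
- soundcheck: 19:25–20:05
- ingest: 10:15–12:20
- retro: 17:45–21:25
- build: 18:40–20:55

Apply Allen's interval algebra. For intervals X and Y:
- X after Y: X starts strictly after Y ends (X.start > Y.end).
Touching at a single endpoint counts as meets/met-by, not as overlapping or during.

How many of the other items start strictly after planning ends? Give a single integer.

Target planning = [15:25, 16:35].
build [18:40, 20:55] → after → counts.
compaction [16:20, 19:25] → overlapped-by → no.
demo [06:05, 09:40] → before → no.
design_review [15:25, 18:40] → started-by → no.
ingest [10:15, 12:20] → before → no.
load_test [15:40, 20:05] → overlapped-by → no.
qa_pass [16:00, 20:40] → overlapped-by → no.
rehearsal [10:50, 16:10] → overlaps → no.
retro [17:45, 21:25] → after → counts.
snapshot [15:25, 18:40] → started-by → no.
soundcheck [19:25, 20:05] → after → counts.
standup [16:55, 17:30] → after → counts.
Total: 4.

4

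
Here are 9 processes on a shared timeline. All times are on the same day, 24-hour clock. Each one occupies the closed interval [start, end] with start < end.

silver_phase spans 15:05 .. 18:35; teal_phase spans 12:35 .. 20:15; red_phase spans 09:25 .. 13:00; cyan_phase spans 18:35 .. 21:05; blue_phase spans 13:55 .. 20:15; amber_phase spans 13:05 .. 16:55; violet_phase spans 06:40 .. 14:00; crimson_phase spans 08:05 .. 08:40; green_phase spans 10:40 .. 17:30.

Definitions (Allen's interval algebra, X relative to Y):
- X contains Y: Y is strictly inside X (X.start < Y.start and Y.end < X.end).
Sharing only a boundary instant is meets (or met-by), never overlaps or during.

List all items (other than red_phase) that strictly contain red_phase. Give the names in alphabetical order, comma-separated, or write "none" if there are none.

violet_phase

Target red_phase = [09:25, 13:00].
amber_phase [13:05, 16:55] → after → no.
blue_phase [13:55, 20:15] → after → no.
crimson_phase [08:05, 08:40] → before → no.
cyan_phase [18:35, 21:05] → after → no.
green_phase [10:40, 17:30] → overlapped-by → no.
silver_phase [15:05, 18:35] → after → no.
teal_phase [12:35, 20:15] → overlapped-by → no.
violet_phase [06:40, 14:00] → contains → yes.
Result: violet_phase.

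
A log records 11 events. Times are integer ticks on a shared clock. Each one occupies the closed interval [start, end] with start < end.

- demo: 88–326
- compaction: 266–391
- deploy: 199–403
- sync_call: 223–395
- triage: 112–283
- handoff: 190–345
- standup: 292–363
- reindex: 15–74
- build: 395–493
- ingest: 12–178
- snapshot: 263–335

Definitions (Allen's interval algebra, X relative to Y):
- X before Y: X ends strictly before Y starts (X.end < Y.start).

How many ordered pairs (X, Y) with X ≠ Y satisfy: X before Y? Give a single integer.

Checking all 110 ordered pairs for relation 'before'; matching pairs in alphabetical order:
(compaction, build): compaction before build ✓
(demo, build): demo before build ✓
(handoff, build): handoff before build ✓
(ingest, build): ingest before build ✓
(ingest, compaction): ingest before compaction ✓
(ingest, deploy): ingest before deploy ✓
(ingest, handoff): ingest before handoff ✓
(ingest, snapshot): ingest before snapshot ✓
(ingest, standup): ingest before standup ✓
(ingest, sync_call): ingest before sync_call ✓
(reindex, build): reindex before build ✓
(reindex, compaction): reindex before compaction ✓
(reindex, demo): reindex before demo ✓
(reindex, deploy): reindex before deploy ✓
(reindex, handoff): reindex before handoff ✓
(reindex, snapshot): reindex before snapshot ✓
(reindex, standup): reindex before standup ✓
(reindex, sync_call): reindex before sync_call ✓
(reindex, triage): reindex before triage ✓
(snapshot, build): snapshot before build ✓
(standup, build): standup before build ✓
(triage, build): triage before build ✓
(triage, standup): triage before standup ✓
Count: 23.

23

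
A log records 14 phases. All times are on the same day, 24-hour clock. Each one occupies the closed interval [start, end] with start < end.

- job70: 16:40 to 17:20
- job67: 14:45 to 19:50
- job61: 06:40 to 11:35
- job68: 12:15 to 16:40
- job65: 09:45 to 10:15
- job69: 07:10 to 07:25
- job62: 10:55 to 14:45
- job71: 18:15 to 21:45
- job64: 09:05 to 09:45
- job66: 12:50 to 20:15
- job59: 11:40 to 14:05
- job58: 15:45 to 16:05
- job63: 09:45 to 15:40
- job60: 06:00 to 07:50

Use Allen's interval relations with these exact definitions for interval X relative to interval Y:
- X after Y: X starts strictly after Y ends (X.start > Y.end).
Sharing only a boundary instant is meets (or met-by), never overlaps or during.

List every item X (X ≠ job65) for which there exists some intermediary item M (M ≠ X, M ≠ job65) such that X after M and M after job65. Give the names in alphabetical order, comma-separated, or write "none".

Target job65 = [09:45, 10:15].
Intermediaries M with M after job65: job58, job59, job62, job66, job67, job68, job70, job71.
Via job58 — items with X after job58: job70, job71.
Via job59 — items with X after job59: job58, job67, job70, job71.
Via job62 — items with X after job62: job58, job70, job71.
Via job66 — items with X after job66: none.
Via job67 — items with X after job67: none.
Via job68 — items with X after job68: job71.
Via job70 — items with X after job70: job71.
Via job71 — items with X after job71: none.
Union: job58, job67, job70, job71.

job58, job67, job70, job71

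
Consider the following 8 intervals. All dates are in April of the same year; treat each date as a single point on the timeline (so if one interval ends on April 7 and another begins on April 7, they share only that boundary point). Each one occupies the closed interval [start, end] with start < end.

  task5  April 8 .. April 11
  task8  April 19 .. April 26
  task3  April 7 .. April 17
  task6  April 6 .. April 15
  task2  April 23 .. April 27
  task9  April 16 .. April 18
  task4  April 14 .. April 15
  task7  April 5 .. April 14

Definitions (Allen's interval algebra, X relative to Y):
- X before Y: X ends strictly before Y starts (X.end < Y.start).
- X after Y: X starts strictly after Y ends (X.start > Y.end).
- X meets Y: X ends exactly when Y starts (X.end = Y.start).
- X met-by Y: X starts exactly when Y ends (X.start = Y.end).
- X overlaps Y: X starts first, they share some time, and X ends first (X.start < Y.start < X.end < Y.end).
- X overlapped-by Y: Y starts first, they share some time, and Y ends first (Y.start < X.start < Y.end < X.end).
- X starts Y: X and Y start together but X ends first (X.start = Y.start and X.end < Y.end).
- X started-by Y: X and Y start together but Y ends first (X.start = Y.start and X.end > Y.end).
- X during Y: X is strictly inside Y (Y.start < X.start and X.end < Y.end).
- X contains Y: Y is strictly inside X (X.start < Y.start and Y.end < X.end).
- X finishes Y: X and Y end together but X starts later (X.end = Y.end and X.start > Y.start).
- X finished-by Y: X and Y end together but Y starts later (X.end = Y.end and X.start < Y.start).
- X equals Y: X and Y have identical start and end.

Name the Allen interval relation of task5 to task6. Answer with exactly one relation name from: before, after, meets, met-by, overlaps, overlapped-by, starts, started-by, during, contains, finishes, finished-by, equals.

task5 = [April 8, April 11]; task6 = [April 6, April 15].
Compare endpoints: task5.start > task6.start, task5.start < task6.end, task5.end > task6.start, task5.end < task6.end.
That pattern is 'during'.

during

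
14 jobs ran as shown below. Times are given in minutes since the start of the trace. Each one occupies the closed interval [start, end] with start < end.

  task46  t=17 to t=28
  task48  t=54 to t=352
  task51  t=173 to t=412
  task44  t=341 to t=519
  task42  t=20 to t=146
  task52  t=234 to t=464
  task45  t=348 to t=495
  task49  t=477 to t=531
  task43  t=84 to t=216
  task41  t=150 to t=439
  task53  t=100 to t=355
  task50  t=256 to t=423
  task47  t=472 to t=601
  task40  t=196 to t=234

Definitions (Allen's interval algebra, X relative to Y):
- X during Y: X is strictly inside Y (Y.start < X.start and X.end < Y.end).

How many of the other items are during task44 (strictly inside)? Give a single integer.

Target task44 = [t=341, t=519].
task40 [t=196, t=234] → before → no.
task41 [t=150, t=439] → overlaps → no.
task42 [t=20, t=146] → before → no.
task43 [t=84, t=216] → before → no.
task45 [t=348, t=495] → during → counts.
task46 [t=17, t=28] → before → no.
task47 [t=472, t=601] → overlapped-by → no.
task48 [t=54, t=352] → overlaps → no.
task49 [t=477, t=531] → overlapped-by → no.
task50 [t=256, t=423] → overlaps → no.
task51 [t=173, t=412] → overlaps → no.
task52 [t=234, t=464] → overlaps → no.
task53 [t=100, t=355] → overlaps → no.
Total: 1.

1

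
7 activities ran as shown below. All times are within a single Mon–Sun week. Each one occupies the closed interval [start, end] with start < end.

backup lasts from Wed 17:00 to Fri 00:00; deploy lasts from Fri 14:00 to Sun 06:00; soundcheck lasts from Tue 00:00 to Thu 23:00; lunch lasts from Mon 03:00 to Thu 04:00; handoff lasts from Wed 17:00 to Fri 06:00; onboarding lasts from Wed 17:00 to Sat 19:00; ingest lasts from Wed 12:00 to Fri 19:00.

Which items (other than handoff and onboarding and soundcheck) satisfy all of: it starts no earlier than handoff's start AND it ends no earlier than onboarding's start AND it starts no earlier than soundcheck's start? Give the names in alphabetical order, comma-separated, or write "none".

backup, deploy

Conditions: its start is no earlier than handoff's start (X.start >= Wed 17:00) AND its end is no earlier than onboarding's start (X.end >= Wed 17:00) AND its start is no earlier than soundcheck's start (X.start >= Tue 00:00).
backup: start Wed 17:00 >= Wed 17:00? ✓; end Fri 00:00 >= Wed 17:00? ✓; start Wed 17:00 >= Tue 00:00? ✓ → yes.
deploy: start Fri 14:00 >= Wed 17:00? ✓; end Sun 06:00 >= Wed 17:00? ✓; start Fri 14:00 >= Tue 00:00? ✓ → yes.
ingest: start Wed 12:00 >= Wed 17:00? ✗; end Fri 19:00 >= Wed 17:00? ✓; start Wed 12:00 >= Tue 00:00? ✓ → no.
lunch: start Mon 03:00 >= Wed 17:00? ✗; end Thu 04:00 >= Wed 17:00? ✓; start Mon 03:00 >= Tue 00:00? ✗ → no.
Result: backup, deploy.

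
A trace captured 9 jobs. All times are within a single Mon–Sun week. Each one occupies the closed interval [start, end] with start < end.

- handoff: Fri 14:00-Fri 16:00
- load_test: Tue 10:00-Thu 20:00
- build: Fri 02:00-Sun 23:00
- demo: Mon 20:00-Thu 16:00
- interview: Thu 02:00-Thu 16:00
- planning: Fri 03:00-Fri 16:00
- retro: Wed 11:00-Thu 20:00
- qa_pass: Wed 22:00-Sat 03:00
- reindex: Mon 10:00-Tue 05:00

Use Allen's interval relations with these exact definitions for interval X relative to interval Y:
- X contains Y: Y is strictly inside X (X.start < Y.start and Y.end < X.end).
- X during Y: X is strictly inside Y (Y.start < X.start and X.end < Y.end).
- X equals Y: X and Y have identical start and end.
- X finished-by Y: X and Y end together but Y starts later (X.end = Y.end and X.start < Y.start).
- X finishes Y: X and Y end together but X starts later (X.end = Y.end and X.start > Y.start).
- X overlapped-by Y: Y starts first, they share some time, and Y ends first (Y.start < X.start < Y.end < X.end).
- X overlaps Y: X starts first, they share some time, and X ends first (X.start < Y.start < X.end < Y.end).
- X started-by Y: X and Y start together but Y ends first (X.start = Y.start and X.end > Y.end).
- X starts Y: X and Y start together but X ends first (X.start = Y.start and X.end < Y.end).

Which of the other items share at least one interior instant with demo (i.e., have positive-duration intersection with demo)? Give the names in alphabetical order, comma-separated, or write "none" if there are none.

Target demo = [Mon 20:00, Thu 16:00].
build [Fri 02:00, Sun 23:00] → after → no.
handoff [Fri 14:00, Fri 16:00] → after → no.
interview [Thu 02:00, Thu 16:00] → finishes → yes.
load_test [Tue 10:00, Thu 20:00] → overlapped-by → yes.
planning [Fri 03:00, Fri 16:00] → after → no.
qa_pass [Wed 22:00, Sat 03:00] → overlapped-by → yes.
reindex [Mon 10:00, Tue 05:00] → overlaps → yes.
retro [Wed 11:00, Thu 20:00] → overlapped-by → yes.
Result: interview, load_test, qa_pass, reindex, retro.

interview, load_test, qa_pass, reindex, retro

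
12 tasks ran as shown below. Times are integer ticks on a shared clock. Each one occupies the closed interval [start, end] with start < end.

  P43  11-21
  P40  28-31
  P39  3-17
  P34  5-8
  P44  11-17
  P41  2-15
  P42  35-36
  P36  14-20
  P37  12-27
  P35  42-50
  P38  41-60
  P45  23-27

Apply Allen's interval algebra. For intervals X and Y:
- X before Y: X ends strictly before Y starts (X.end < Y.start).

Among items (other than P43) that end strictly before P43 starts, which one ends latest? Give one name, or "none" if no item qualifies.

Target P43 = [11, 21].
P34 [5, 8] → before → candidate.
P35 [42, 50] → after → excluded.
P36 [14, 20] → during → excluded.
P37 [12, 27] → overlapped-by → excluded.
P38 [41, 60] → after → excluded.
P39 [3, 17] → overlaps → excluded.
P40 [28, 31] → after → excluded.
P41 [2, 15] → overlaps → excluded.
P42 [35, 36] → after → excluded.
P44 [11, 17] → starts → excluded.
P45 [23, 27] → after → excluded.
Among candidates, latest end is 8 → P34.

P34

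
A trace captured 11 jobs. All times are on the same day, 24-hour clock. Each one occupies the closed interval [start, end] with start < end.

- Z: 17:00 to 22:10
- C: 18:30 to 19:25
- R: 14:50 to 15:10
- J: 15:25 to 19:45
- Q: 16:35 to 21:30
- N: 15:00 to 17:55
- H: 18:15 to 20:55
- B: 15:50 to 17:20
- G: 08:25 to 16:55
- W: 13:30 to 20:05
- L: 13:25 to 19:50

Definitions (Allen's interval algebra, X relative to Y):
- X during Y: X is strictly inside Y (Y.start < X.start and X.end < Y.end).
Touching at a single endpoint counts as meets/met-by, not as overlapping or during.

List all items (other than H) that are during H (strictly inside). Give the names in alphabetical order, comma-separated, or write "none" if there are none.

Target H = [18:15, 20:55].
B [15:50, 17:20] → before → no.
C [18:30, 19:25] → during → yes.
G [08:25, 16:55] → before → no.
J [15:25, 19:45] → overlaps → no.
L [13:25, 19:50] → overlaps → no.
N [15:00, 17:55] → before → no.
Q [16:35, 21:30] → contains → no.
R [14:50, 15:10] → before → no.
W [13:30, 20:05] → overlaps → no.
Z [17:00, 22:10] → contains → no.
Result: C.

C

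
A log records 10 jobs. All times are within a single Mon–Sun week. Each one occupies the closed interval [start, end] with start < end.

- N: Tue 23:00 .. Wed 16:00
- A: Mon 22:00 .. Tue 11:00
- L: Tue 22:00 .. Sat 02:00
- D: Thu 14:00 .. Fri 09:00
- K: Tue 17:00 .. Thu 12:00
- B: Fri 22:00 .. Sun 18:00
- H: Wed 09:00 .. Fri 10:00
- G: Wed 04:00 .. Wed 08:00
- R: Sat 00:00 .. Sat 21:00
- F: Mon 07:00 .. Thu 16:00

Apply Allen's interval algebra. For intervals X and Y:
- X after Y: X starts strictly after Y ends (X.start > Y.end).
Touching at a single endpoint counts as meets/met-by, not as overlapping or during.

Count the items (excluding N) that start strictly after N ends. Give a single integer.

3

Target N = [Tue 23:00, Wed 16:00].
A [Mon 22:00, Tue 11:00] → before → no.
B [Fri 22:00, Sun 18:00] → after → counts.
D [Thu 14:00, Fri 09:00] → after → counts.
F [Mon 07:00, Thu 16:00] → contains → no.
G [Wed 04:00, Wed 08:00] → during → no.
H [Wed 09:00, Fri 10:00] → overlapped-by → no.
K [Tue 17:00, Thu 12:00] → contains → no.
L [Tue 22:00, Sat 02:00] → contains → no.
R [Sat 00:00, Sat 21:00] → after → counts.
Total: 3.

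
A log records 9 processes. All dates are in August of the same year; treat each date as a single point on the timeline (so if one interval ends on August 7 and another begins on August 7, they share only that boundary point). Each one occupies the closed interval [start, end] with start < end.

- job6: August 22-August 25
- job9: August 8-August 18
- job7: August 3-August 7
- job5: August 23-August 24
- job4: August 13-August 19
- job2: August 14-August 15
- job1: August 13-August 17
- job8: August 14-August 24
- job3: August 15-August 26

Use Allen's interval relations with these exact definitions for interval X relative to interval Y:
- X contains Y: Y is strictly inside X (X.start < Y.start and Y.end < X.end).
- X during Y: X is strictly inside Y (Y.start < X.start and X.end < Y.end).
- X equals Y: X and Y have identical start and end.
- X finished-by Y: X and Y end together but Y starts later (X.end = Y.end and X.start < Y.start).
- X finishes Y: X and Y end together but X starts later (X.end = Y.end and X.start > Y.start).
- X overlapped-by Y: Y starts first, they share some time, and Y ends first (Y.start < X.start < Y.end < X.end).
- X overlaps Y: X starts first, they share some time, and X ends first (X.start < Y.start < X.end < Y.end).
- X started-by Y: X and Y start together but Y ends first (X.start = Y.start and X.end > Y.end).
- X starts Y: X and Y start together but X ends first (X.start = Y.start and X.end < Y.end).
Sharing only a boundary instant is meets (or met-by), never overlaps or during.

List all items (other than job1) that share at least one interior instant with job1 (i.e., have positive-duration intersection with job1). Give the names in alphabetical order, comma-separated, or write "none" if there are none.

Target job1 = [August 13, August 17].
job2 [August 14, August 15] → during → yes.
job3 [August 15, August 26] → overlapped-by → yes.
job4 [August 13, August 19] → started-by → yes.
job5 [August 23, August 24] → after → no.
job6 [August 22, August 25] → after → no.
job7 [August 3, August 7] → before → no.
job8 [August 14, August 24] → overlapped-by → yes.
job9 [August 8, August 18] → contains → yes.
Result: job2, job3, job4, job8, job9.

job2, job3, job4, job8, job9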